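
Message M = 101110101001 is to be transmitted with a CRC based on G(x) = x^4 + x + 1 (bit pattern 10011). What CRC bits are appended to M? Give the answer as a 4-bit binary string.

1111

Append 4 zeros: 1011101010010000. Divide by 10011 (XOR where the leading bit is 1):
  pos 0: 10111 XOR 10011 = 00100
  pos 2: 10001 XOR 10011 = 00010
  pos 5: 10010 XOR 10011 = 00001
  pos 9: 10100 XOR 10011 = 00111
  pos 11: 11100 XOR 10011 = 01111
Remainder (last 4 bits) = 1111. This is the CRC / FCS.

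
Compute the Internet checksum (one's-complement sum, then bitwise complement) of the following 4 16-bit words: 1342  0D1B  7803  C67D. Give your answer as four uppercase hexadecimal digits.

A121

One's-complement addition (fold any carry out of bit 15 back into bit 0):
  0x1342 + 0x0D1B = 0x0205D
  0x205D + 0x7803 = 0x09860
  0x9860 + 0xC67D = 0x15EDD → wrap carry → 0x5EDE
One's-complement sum = 0x5EDE.
Checksum = ~0x5EDE & 0xFFFF = 0xA121.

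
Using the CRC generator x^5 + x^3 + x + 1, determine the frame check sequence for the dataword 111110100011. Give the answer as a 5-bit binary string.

11101

Append 5 zeros: 11111010001100000. Divide by 101011 (XOR where the leading bit is 1):
  pos 0: 111110 XOR 101011 = 010101
  pos 1: 101011 XOR 101011 = 000000
  pos 10: 110000 XOR 101011 = 011011
  pos 11: 110110 XOR 101011 = 011101
Remainder (last 5 bits) = 11101. This is the CRC / FCS.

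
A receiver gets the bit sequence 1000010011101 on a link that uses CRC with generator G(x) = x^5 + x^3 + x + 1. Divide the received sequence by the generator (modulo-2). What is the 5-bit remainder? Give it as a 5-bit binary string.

Modulo-2 division of 1000010011101 by 101011:
  pos 0: 100001 XOR 101011 = 001010
  pos 2: 101000 XOR 101011 = 000011
  pos 6: 111110 XOR 101011 = 010101
  pos 7: 101011 XOR 101011 = 000000
Remainder = 00000 (zero — the frame passes the CRC check).

00000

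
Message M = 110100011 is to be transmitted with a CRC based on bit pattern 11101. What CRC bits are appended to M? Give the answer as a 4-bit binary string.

0100

Append 4 zeros: 1101000110000. Divide by 11101 (XOR where the leading bit is 1):
  pos 0: 11010 XOR 11101 = 00111
  pos 2: 11100 XOR 11101 = 00001
  pos 6: 11100 XOR 11101 = 00001
Remainder (last 4 bits) = 0100. This is the CRC / FCS.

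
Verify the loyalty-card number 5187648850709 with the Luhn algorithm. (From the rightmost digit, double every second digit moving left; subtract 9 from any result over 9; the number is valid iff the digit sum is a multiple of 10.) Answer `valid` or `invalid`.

From the right, keep odd positions and double even positions (subtract 9 from any doubled value over 9):
  doubled (positions 2,4,...): 0 0 7 8 5 2 → sum 22
  kept (positions 1,3,...): 9 7 5 8 6 8 5 → sum 48
Total = 70.
70 mod 10 = 0, so the number is valid.

valid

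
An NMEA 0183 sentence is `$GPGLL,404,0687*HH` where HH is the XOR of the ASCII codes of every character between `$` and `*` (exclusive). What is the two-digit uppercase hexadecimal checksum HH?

XOR the ASCII codes of the payload characters:
  'G' = 0x47 → acc = 0x47
  'P' = 0x50 → acc = 0x17
  'G' = 0x47 → acc = 0x50
  'L' = 0x4C → acc = 0x1C
  'L' = 0x4C → acc = 0x50
  ',' = 0x2C → acc = 0x7C
  '4' = 0x34 → acc = 0x48
  '0' = 0x30 → acc = 0x78
  '4' = 0x34 → acc = 0x4C
  ',' = 0x2C → acc = 0x60
  '0' = 0x30 → acc = 0x50
  '6' = 0x36 → acc = 0x66
  '8' = 0x38 → acc = 0x5E
  '7' = 0x37 → acc = 0x69
Checksum = 0x69.

69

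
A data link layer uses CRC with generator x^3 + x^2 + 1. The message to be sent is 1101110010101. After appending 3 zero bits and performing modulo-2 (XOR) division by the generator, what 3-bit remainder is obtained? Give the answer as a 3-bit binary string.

Append 3 zeros: 1101110010101000. Divide by 1101 (XOR where the leading bit is 1):
  pos 0: 1101 XOR 1101 = 0000
  pos 4: 1100 XOR 1101 = 0001
  pos 7: 1101 XOR 1101 = 0000
  pos 12: 1000 XOR 1101 = 0101
Remainder (last 3 bits) = 101. This is the CRC / FCS.

101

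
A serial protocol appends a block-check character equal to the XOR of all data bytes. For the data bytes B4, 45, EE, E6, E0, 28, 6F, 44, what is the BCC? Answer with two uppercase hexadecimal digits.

XOR the bytes together:
  start with 0xB4
  0xB4 ⊕ 0x45 = 0xF1
  0xF1 ⊕ 0xEE = 0x1F
  0x1F ⊕ 0xE6 = 0xF9
  0xF9 ⊕ 0xE0 = 0x19
  0x19 ⊕ 0x28 = 0x31
  0x31 ⊕ 0x6F = 0x5E
  0x5E ⊕ 0x44 = 0x1A

1A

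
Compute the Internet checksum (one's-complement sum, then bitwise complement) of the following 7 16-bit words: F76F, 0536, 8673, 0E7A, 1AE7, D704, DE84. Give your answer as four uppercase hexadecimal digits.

One's-complement addition (fold any carry out of bit 15 back into bit 0):
  0xF76F + 0x0536 = 0x0FCA5
  0xFCA5 + 0x8673 = 0x18318 → wrap carry → 0x8319
  0x8319 + 0x0E7A = 0x09193
  0x9193 + 0x1AE7 = 0x0AC7A
  0xAC7A + 0xD704 = 0x1837E → wrap carry → 0x837F
  0x837F + 0xDE84 = 0x16203 → wrap carry → 0x6204
One's-complement sum = 0x6204.
Checksum = ~0x6204 & 0xFFFF = 0x9DFB.

9DFB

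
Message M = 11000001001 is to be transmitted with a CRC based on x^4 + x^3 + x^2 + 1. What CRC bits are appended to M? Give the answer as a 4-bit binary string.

Append 4 zeros: 110000010010000. Divide by 11101 (XOR where the leading bit is 1):
  pos 0: 11000 XOR 11101 = 00101
  pos 2: 10100 XOR 11101 = 01001
  pos 3: 10011 XOR 11101 = 01110
  pos 4: 11100 XOR 11101 = 00001
  pos 8: 10100 XOR 11101 = 01001
  pos 9: 10010 XOR 11101 = 01111
  pos 10: 11110 XOR 11101 = 00011
Remainder (last 4 bits) = 0011. This is the CRC / FCS.

0011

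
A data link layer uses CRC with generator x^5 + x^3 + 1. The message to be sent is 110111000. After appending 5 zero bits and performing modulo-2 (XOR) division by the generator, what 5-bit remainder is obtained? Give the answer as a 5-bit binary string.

Append 5 zeros: 11011100000000. Divide by 101001 (XOR where the leading bit is 1):
  pos 0: 110111 XOR 101001 = 011110
  pos 1: 111100 XOR 101001 = 010101
  pos 2: 101010 XOR 101001 = 000011
  pos 6: 110000 XOR 101001 = 011001
  pos 7: 110010 XOR 101001 = 011011
  pos 8: 110110 XOR 101001 = 011111
Remainder (last 5 bits) = 11111. This is the CRC / FCS.

11111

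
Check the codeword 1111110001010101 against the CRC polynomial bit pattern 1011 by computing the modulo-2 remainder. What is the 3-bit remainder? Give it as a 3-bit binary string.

Modulo-2 division of 1111110001010101 by 1011:
  pos 0: 1111 XOR 1011 = 0100
  pos 1: 1001 XOR 1011 = 0010
  pos 3: 1010 XOR 1011 = 0001
  pos 6: 1001 XOR 1011 = 0010
  pos 8: 1001 XOR 1011 = 0010
  pos 10: 1001 XOR 1011 = 0010
  pos 12: 1001 XOR 1011 = 0010
Remainder = 010 (nonzero — an error is detected).

010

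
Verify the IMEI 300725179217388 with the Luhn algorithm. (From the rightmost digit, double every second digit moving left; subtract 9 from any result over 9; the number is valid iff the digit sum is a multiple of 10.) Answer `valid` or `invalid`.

invalid

From the right, keep odd positions and double even positions (subtract 9 from any doubled value over 9):
  doubled (positions 2,4,...): 7 5 4 5 1 5 0 → sum 27
  kept (positions 1,3,...): 8 3 1 9 1 2 0 3 → sum 27
Total = 54.
54 mod 10 = 4, so the number is invalid.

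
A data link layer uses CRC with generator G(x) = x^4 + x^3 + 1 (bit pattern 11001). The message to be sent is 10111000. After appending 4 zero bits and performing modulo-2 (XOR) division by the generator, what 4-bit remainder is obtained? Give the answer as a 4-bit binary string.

Append 4 zeros: 101110000000. Divide by 11001 (XOR where the leading bit is 1):
  pos 0: 10111 XOR 11001 = 01110
  pos 1: 11100 XOR 11001 = 00101
  pos 3: 10100 XOR 11001 = 01101
  pos 4: 11010 XOR 11001 = 00011
  pos 7: 11000 XOR 11001 = 00001
Remainder (last 4 bits) = 0001. This is the CRC / FCS.

0001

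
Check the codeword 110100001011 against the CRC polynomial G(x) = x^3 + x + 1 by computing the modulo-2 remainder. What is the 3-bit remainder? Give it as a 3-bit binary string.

Modulo-2 division of 110100001011 by 1011:
  pos 0: 1101 XOR 1011 = 0110
  pos 1: 1100 XOR 1011 = 0111
  pos 2: 1110 XOR 1011 = 0101
  pos 3: 1010 XOR 1011 = 0001
  pos 6: 1010 XOR 1011 = 0001
Remainder = 111 (nonzero — an error is detected).

111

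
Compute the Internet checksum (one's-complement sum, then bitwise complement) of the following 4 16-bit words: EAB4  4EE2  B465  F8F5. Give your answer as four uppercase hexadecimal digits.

190D

One's-complement addition (fold any carry out of bit 15 back into bit 0):
  0xEAB4 + 0x4EE2 = 0x13996 → wrap carry → 0x3997
  0x3997 + 0xB465 = 0x0EDFC
  0xEDFC + 0xF8F5 = 0x1E6F1 → wrap carry → 0xE6F2
One's-complement sum = 0xE6F2.
Checksum = ~0xE6F2 & 0xFFFF = 0x190D.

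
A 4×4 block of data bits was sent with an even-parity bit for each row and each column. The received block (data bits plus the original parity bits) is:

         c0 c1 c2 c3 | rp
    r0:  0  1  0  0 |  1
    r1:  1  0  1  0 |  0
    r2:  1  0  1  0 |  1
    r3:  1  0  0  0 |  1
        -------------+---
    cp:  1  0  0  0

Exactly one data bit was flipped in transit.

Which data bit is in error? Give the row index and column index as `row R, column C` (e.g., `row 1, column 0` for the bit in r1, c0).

row 2, column 1

Recompute each row's even parity and compare to rp:
  r0: data parity 1, sent rp 1 → ok
  r1: data parity 0, sent rp 0 → ok
  r2: data parity 0, sent rp 1 → mismatch
  r3: data parity 1, sent rp 1 → ok
Recompute each column's even parity and compare to cp:
  c0: data parity 1, sent cp 1 → ok
  c1: data parity 1, sent cp 0 → mismatch
  c2: data parity 0, sent cp 0 → ok
  c3: data parity 0, sent cp 0 → ok
Exactly one row (r2) and one column (c1) fail → the flipped bit is at their intersection.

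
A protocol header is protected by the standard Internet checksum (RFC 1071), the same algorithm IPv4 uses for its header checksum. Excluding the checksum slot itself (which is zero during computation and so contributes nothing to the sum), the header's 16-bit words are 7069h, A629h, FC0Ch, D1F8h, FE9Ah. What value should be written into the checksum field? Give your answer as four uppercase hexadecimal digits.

1CCC

One's-complement addition (fold any carry out of bit 15 back into bit 0):
  0x7069 + 0xA629 = 0x11692 → wrap carry → 0x1693
  0x1693 + 0xFC0C = 0x1129F → wrap carry → 0x12A0
  0x12A0 + 0xD1F8 = 0x0E498
  0xE498 + 0xFE9A = 0x1E332 → wrap carry → 0xE333
One's-complement sum = 0xE333.
Checksum = ~0xE333 & 0xFFFF = 0x1CCC.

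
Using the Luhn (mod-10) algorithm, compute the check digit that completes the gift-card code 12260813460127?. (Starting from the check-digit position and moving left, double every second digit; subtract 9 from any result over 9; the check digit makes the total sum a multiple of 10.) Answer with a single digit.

0

Partial digits right→left: 7 2 1 0 6 4 3 1 8 0 6 2 2 1
Double every second digit counting from the check-digit position (so the 1st, 3rd, 5th, ... of the partial from the right).
  doubled (with −9 where >9): 5 2 3 6 7 3 4 → sum 30
  kept as-is: 2 0 4 1 0 2 1 → sum 10
Total = 30 + 10 = 40.
Check digit = (10 − (40 mod 10)) mod 10 = 0.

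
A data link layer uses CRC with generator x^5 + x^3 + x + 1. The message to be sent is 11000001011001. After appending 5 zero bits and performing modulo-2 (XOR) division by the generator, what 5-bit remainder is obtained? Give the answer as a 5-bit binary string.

11000

Append 5 zeros: 1100000101100100000. Divide by 101011 (XOR where the leading bit is 1):
  pos 0: 110000 XOR 101011 = 011011
  pos 1: 110110 XOR 101011 = 011101
  pos 2: 111011 XOR 101011 = 010000
  pos 3: 100000 XOR 101011 = 001011
  pos 5: 101111 XOR 101011 = 000100
  pos 8: 100001 XOR 101011 = 001010
  pos 10: 101000 XOR 101011 = 000011
Remainder (last 5 bits) = 11000. This is the CRC / FCS.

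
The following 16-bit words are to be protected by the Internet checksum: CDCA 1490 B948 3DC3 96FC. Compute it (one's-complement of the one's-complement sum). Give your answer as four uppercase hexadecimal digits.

One's-complement addition (fold any carry out of bit 15 back into bit 0):
  0xCDCA + 0x1490 = 0x0E25A
  0xE25A + 0xB948 = 0x19BA2 → wrap carry → 0x9BA3
  0x9BA3 + 0x3DC3 = 0x0D966
  0xD966 + 0x96FC = 0x17062 → wrap carry → 0x7063
One's-complement sum = 0x7063.
Checksum = ~0x7063 & 0xFFFF = 0x8F9C.

8F9C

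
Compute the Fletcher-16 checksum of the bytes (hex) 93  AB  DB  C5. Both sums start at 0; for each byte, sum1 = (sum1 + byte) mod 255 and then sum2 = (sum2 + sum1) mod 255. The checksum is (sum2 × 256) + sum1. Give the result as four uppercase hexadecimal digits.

CEE0

Running sums (mod 255):
  after byte 0 (93): sum1=147, sum2=147
  after byte 1 (AB): sum1=63, sum2=210
  after byte 2 (DB): sum1=27, sum2=237
  after byte 3 (C5): sum1=224, sum2=206
Checksum = sum2·256 + sum1 = 206·256 + 224 = 52960 = 0xCEE0.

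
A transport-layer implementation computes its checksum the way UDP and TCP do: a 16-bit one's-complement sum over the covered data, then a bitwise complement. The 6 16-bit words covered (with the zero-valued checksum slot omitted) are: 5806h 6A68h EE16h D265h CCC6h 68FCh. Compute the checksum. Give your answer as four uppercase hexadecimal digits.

One's-complement addition (fold any carry out of bit 15 back into bit 0):
  0x5806 + 0x6A68 = 0x0C26E
  0xC26E + 0xEE16 = 0x1B084 → wrap carry → 0xB085
  0xB085 + 0xD265 = 0x182EA → wrap carry → 0x82EB
  0x82EB + 0xCCC6 = 0x14FB1 → wrap carry → 0x4FB2
  0x4FB2 + 0x68FC = 0x0B8AE
One's-complement sum = 0xB8AE.
Checksum = ~0xB8AE & 0xFFFF = 0x4751.

4751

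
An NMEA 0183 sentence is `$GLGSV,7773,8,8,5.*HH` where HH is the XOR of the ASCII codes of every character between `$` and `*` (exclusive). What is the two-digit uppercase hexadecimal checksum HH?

XOR the ASCII codes of the payload characters:
  'G' = 0x47 → acc = 0x47
  'L' = 0x4C → acc = 0x0B
  'G' = 0x47 → acc = 0x4C
  'S' = 0x53 → acc = 0x1F
  'V' = 0x56 → acc = 0x49
  ',' = 0x2C → acc = 0x65
  '7' = 0x37 → acc = 0x52
  '7' = 0x37 → acc = 0x65
  '7' = 0x37 → acc = 0x52
  '3' = 0x33 → acc = 0x61
  ',' = 0x2C → acc = 0x4D
  '8' = 0x38 → acc = 0x75
  ',' = 0x2C → acc = 0x59
  '8' = 0x38 → acc = 0x61
  ',' = 0x2C → acc = 0x4D
  '5' = 0x35 → acc = 0x78
  '.' = 0x2E → acc = 0x56
Checksum = 0x56.

56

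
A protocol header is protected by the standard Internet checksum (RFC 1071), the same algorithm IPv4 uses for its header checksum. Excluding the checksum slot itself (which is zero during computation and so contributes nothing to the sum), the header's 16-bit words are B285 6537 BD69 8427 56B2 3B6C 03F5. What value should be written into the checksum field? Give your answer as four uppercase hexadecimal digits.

109E

One's-complement addition (fold any carry out of bit 15 back into bit 0):
  0xB285 + 0x6537 = 0x117BC → wrap carry → 0x17BD
  0x17BD + 0xBD69 = 0x0D526
  0xD526 + 0x8427 = 0x1594D → wrap carry → 0x594E
  0x594E + 0x56B2 = 0x0B000
  0xB000 + 0x3B6C = 0x0EB6C
  0xEB6C + 0x03F5 = 0x0EF61
One's-complement sum = 0xEF61.
Checksum = ~0xEF61 & 0xFFFF = 0x109E.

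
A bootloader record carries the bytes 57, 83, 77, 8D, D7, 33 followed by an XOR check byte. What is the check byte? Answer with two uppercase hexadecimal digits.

CA

XOR the bytes together:
  start with 0x57
  0x57 ⊕ 0x83 = 0xD4
  0xD4 ⊕ 0x77 = 0xA3
  0xA3 ⊕ 0x8D = 0x2E
  0x2E ⊕ 0xD7 = 0xF9
  0xF9 ⊕ 0x33 = 0xCA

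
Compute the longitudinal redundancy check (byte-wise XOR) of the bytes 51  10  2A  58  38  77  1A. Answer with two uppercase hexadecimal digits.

66

XOR the bytes together:
  start with 0x51
  0x51 ⊕ 0x10 = 0x41
  0x41 ⊕ 0x2A = 0x6B
  0x6B ⊕ 0x58 = 0x33
  0x33 ⊕ 0x38 = 0x0B
  0x0B ⊕ 0x77 = 0x7C
  0x7C ⊕ 0x1A = 0x66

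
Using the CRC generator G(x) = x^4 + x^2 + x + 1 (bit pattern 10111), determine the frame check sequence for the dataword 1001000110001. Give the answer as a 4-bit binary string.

1110

Append 4 zeros: 10010001100010000. Divide by 10111 (XOR where the leading bit is 1):
  pos 0: 10010 XOR 10111 = 00101
  pos 2: 10100 XOR 10111 = 00011
  pos 5: 11110 XOR 10111 = 01001
  pos 6: 10010 XOR 10111 = 00101
  pos 8: 10101 XOR 10111 = 00010
  pos 11: 10000 XOR 10111 = 00111
Remainder (last 4 bits) = 1110. This is the CRC / FCS.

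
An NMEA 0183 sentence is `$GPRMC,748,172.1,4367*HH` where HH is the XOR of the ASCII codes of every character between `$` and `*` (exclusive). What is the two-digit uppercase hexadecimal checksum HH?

XOR the ASCII codes of the payload characters:
  'G' = 0x47 → acc = 0x47
  'P' = 0x50 → acc = 0x17
  'R' = 0x52 → acc = 0x45
  'M' = 0x4D → acc = 0x08
  'C' = 0x43 → acc = 0x4B
  ',' = 0x2C → acc = 0x67
  '7' = 0x37 → acc = 0x50
  '4' = 0x34 → acc = 0x64
  '8' = 0x38 → acc = 0x5C
  ',' = 0x2C → acc = 0x70
  '1' = 0x31 → acc = 0x41
  '7' = 0x37 → acc = 0x76
  '2' = 0x32 → acc = 0x44
  '.' = 0x2E → acc = 0x6A
  '1' = 0x31 → acc = 0x5B
  ',' = 0x2C → acc = 0x77
  '4' = 0x34 → acc = 0x43
  '3' = 0x33 → acc = 0x70
  '6' = 0x36 → acc = 0x46
  '7' = 0x37 → acc = 0x71
Checksum = 0x71.

71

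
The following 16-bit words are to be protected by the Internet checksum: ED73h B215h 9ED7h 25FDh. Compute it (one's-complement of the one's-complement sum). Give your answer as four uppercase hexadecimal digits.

9BA1

One's-complement addition (fold any carry out of bit 15 back into bit 0):
  0xED73 + 0xB215 = 0x19F88 → wrap carry → 0x9F89
  0x9F89 + 0x9ED7 = 0x13E60 → wrap carry → 0x3E61
  0x3E61 + 0x25FD = 0x0645E
One's-complement sum = 0x645E.
Checksum = ~0x645E & 0xFFFF = 0x9BA1.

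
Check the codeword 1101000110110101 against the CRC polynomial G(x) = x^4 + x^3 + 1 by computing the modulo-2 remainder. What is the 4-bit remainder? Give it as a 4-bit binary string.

Modulo-2 division of 1101000110110101 by 11001:
  pos 0: 11010 XOR 11001 = 00011
  pos 3: 11001 XOR 11001 = 00000
  pos 8: 10110 XOR 11001 = 01111
  pos 9: 11111 XOR 11001 = 00110
  pos 11: 11001 XOR 11001 = 00000
Remainder = 0000 (zero — the frame passes the CRC check).

0000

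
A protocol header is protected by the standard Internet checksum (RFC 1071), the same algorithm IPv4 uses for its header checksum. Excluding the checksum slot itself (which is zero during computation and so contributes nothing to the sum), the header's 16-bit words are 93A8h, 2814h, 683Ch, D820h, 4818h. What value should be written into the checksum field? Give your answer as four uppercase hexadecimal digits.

BBCD

One's-complement addition (fold any carry out of bit 15 back into bit 0):
  0x93A8 + 0x2814 = 0x0BBBC
  0xBBBC + 0x683C = 0x123F8 → wrap carry → 0x23F9
  0x23F9 + 0xD820 = 0x0FC19
  0xFC19 + 0x4818 = 0x14431 → wrap carry → 0x4432
One's-complement sum = 0x4432.
Checksum = ~0x4432 & 0xFFFF = 0xBBCD.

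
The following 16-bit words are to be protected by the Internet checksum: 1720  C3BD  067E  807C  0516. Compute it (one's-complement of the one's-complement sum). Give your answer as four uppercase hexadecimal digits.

9911

One's-complement addition (fold any carry out of bit 15 back into bit 0):
  0x1720 + 0xC3BD = 0x0DADD
  0xDADD + 0x067E = 0x0E15B
  0xE15B + 0x807C = 0x161D7 → wrap carry → 0x61D8
  0x61D8 + 0x0516 = 0x066EE
One's-complement sum = 0x66EE.
Checksum = ~0x66EE & 0xFFFF = 0x9911.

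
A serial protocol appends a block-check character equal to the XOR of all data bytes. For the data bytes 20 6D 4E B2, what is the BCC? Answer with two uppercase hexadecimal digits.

XOR the bytes together:
  start with 0x20
  0x20 ⊕ 0x6D = 0x4D
  0x4D ⊕ 0x4E = 0x03
  0x03 ⊕ 0xB2 = 0xB1

B1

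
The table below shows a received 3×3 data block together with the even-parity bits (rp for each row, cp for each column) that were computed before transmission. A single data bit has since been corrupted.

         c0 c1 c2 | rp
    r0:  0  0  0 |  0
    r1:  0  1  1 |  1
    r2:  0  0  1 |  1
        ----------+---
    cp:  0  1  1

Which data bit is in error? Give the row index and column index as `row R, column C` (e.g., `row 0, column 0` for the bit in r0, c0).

row 1, column 2

Recompute each row's even parity and compare to rp:
  r0: data parity 0, sent rp 0 → ok
  r1: data parity 0, sent rp 1 → mismatch
  r2: data parity 1, sent rp 1 → ok
Recompute each column's even parity and compare to cp:
  c0: data parity 0, sent cp 0 → ok
  c1: data parity 1, sent cp 1 → ok
  c2: data parity 0, sent cp 1 → mismatch
Exactly one row (r1) and one column (c2) fail → the flipped bit is at their intersection.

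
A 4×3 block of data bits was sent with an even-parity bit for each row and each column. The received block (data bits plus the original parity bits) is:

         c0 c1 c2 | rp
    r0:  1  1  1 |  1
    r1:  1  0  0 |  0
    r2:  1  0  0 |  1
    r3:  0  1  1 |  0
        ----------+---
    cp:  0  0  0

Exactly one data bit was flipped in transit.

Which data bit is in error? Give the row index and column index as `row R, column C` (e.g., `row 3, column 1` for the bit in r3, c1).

Recompute each row's even parity and compare to rp:
  r0: data parity 1, sent rp 1 → ok
  r1: data parity 1, sent rp 0 → mismatch
  r2: data parity 1, sent rp 1 → ok
  r3: data parity 0, sent rp 0 → ok
Recompute each column's even parity and compare to cp:
  c0: data parity 1, sent cp 0 → mismatch
  c1: data parity 0, sent cp 0 → ok
  c2: data parity 0, sent cp 0 → ok
Exactly one row (r1) and one column (c0) fail → the flipped bit is at their intersection.

row 1, column 0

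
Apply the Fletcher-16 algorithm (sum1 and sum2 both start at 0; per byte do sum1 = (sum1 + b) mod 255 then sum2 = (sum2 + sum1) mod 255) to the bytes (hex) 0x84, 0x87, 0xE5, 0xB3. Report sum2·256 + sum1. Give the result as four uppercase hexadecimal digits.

28A5

Running sums (mod 255):
  after byte 0 (0x84): sum1=132, sum2=132
  after byte 1 (0x87): sum1=12, sum2=144
  after byte 2 (0xE5): sum1=241, sum2=130
  after byte 3 (0xB3): sum1=165, sum2=40
Checksum = sum2·256 + sum1 = 40·256 + 165 = 10405 = 0x28A5.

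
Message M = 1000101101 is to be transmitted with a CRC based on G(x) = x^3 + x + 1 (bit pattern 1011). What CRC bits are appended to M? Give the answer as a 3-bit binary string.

100

Append 3 zeros: 1000101101000. Divide by 1011 (XOR where the leading bit is 1):
  pos 0: 1000 XOR 1011 = 0011
  pos 2: 1110 XOR 1011 = 0101
  pos 3: 1011 XOR 1011 = 0000
  pos 7: 1010 XOR 1011 = 0001
Remainder (last 3 bits) = 100. This is the CRC / FCS.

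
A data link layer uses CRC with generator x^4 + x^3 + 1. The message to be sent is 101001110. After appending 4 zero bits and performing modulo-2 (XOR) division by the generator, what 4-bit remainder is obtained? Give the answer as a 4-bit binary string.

1010

Append 4 zeros: 1010011100000. Divide by 11001 (XOR where the leading bit is 1):
  pos 0: 10100 XOR 11001 = 01101
  pos 1: 11011 XOR 11001 = 00010
  pos 4: 10110 XOR 11001 = 01111
  pos 5: 11110 XOR 11001 = 00111
  pos 7: 11100 XOR 11001 = 00101
Remainder (last 4 bits) = 1010. This is the CRC / FCS.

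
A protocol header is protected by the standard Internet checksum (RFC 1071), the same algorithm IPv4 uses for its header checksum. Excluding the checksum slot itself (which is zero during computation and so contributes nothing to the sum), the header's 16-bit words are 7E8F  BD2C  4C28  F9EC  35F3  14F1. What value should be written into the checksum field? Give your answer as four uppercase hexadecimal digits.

334A

One's-complement addition (fold any carry out of bit 15 back into bit 0):
  0x7E8F + 0xBD2C = 0x13BBB → wrap carry → 0x3BBC
  0x3BBC + 0x4C28 = 0x087E4
  0x87E4 + 0xF9EC = 0x181D0 → wrap carry → 0x81D1
  0x81D1 + 0x35F3 = 0x0B7C4
  0xB7C4 + 0x14F1 = 0x0CCB5
One's-complement sum = 0xCCB5.
Checksum = ~0xCCB5 & 0xFFFF = 0x334A.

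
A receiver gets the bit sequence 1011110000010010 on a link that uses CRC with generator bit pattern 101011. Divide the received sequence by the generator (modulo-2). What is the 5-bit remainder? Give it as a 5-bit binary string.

Modulo-2 division of 1011110000010010 by 101011:
  pos 0: 101111 XOR 101011 = 000100
  pos 3: 100000 XOR 101011 = 001011
  pos 5: 101100 XOR 101011 = 000111
  pos 8: 111100 XOR 101011 = 010111
  pos 9: 101111 XOR 101011 = 000100
Remainder = 01000 (nonzero — an error is detected).

01000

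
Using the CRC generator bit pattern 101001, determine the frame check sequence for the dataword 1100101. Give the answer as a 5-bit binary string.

11000

Append 5 zeros: 110010100000. Divide by 101001 (XOR where the leading bit is 1):
  pos 0: 110010 XOR 101001 = 011011
  pos 1: 110111 XOR 101001 = 011110
  pos 2: 111100 XOR 101001 = 010101
  pos 3: 101010 XOR 101001 = 000011
Remainder (last 5 bits) = 11000. This is the CRC / FCS.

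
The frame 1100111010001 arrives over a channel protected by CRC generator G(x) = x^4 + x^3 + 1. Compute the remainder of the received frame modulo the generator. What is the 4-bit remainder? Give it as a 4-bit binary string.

0000

Modulo-2 division of 1100111010001 by 11001:
  pos 0: 11001 XOR 11001 = 00000
  pos 5: 11010 XOR 11001 = 00011
  pos 8: 11001 XOR 11001 = 00000
Remainder = 0000 (zero — the frame passes the CRC check).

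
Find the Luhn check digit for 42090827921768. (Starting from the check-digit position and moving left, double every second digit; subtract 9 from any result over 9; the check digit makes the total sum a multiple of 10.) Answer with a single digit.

7

Partial digits right→left: 8 6 7 1 2 9 7 2 8 0 9 0 2 4
Double every second digit counting from the check-digit position (so the 1st, 3rd, 5th, ... of the partial from the right).
  doubled (with −9 where >9): 7 5 4 5 7 9 4 → sum 41
  kept as-is: 6 1 9 2 0 0 4 → sum 22
Total = 41 + 22 = 63.
Check digit = (10 − (63 mod 10)) mod 10 = 7.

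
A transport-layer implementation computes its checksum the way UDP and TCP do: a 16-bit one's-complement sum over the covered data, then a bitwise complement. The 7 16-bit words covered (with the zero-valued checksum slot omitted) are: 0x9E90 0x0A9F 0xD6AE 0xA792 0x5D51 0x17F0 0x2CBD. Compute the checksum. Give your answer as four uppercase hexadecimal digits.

One's-complement addition (fold any carry out of bit 15 back into bit 0):
  0x9E90 + 0x0A9F = 0x0A92F
  0xA92F + 0xD6AE = 0x17FDD → wrap carry → 0x7FDE
  0x7FDE + 0xA792 = 0x12770 → wrap carry → 0x2771
  0x2771 + 0x5D51 = 0x084C2
  0x84C2 + 0x17F0 = 0x09CB2
  0x9CB2 + 0x2CBD = 0x0C96F
One's-complement sum = 0xC96F.
Checksum = ~0xC96F & 0xFFFF = 0x3690.

3690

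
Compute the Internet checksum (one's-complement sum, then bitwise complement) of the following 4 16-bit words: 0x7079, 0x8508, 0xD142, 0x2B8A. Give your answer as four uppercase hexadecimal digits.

0DB1

One's-complement addition (fold any carry out of bit 15 back into bit 0):
  0x7079 + 0x8508 = 0x0F581
  0xF581 + 0xD142 = 0x1C6C3 → wrap carry → 0xC6C4
  0xC6C4 + 0x2B8A = 0x0F24E
One's-complement sum = 0xF24E.
Checksum = ~0xF24E & 0xFFFF = 0x0DB1.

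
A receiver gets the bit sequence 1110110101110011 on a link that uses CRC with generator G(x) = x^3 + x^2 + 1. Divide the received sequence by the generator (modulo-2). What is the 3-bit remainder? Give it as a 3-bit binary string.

100

Modulo-2 division of 1110110101110011 by 1101:
  pos 0: 1110 XOR 1101 = 0011
  pos 2: 1111 XOR 1101 = 0010
  pos 4: 1001 XOR 1101 = 0100
  pos 5: 1000 XOR 1101 = 0101
  pos 6: 1011 XOR 1101 = 0110
  pos 7: 1101 XOR 1101 = 0000
  pos 11: 1001 XOR 1101 = 0100
  pos 12: 1001 XOR 1101 = 0100
Remainder = 100 (nonzero — an error is detected).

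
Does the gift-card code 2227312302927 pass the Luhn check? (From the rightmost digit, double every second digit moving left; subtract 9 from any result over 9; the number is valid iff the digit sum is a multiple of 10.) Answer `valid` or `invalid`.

From the right, keep odd positions and double even positions (subtract 9 from any doubled value over 9):
  doubled (positions 2,4,...): 4 4 6 2 5 4 → sum 25
  kept (positions 1,3,...): 7 9 0 2 3 2 2 → sum 25
Total = 50.
50 mod 10 = 0, so the number is valid.

valid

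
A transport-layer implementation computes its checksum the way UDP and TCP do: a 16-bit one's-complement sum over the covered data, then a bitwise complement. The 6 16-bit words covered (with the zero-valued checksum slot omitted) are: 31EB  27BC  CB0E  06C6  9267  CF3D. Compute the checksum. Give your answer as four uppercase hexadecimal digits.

72DE

One's-complement addition (fold any carry out of bit 15 back into bit 0):
  0x31EB + 0x27BC = 0x059A7
  0x59A7 + 0xCB0E = 0x124B5 → wrap carry → 0x24B6
  0x24B6 + 0x06C6 = 0x02B7C
  0x2B7C + 0x9267 = 0x0BDE3
  0xBDE3 + 0xCF3D = 0x18D20 → wrap carry → 0x8D21
One's-complement sum = 0x8D21.
Checksum = ~0x8D21 & 0xFFFF = 0x72DE.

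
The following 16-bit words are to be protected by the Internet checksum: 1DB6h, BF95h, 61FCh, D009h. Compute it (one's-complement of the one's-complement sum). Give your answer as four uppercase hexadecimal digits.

One's-complement addition (fold any carry out of bit 15 back into bit 0):
  0x1DB6 + 0xBF95 = 0x0DD4B
  0xDD4B + 0x61FC = 0x13F47 → wrap carry → 0x3F48
  0x3F48 + 0xD009 = 0x10F51 → wrap carry → 0x0F52
One's-complement sum = 0x0F52.
Checksum = ~0x0F52 & 0xFFFF = 0xF0AD.

F0AD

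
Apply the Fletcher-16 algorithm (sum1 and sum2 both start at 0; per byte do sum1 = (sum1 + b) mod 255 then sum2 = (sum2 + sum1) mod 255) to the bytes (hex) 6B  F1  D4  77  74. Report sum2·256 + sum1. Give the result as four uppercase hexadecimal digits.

C21E

Running sums (mod 255):
  after byte 0 (6B): sum1=107, sum2=107
  after byte 1 (F1): sum1=93, sum2=200
  after byte 2 (D4): sum1=50, sum2=250
  after byte 3 (77): sum1=169, sum2=164
  after byte 4 (74): sum1=30, sum2=194
Checksum = sum2·256 + sum1 = 194·256 + 30 = 49694 = 0xC21E.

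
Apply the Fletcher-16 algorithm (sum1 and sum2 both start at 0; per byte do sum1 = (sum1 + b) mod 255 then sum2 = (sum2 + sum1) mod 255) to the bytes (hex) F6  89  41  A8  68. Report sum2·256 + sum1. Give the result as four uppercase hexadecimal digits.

Running sums (mod 255):
  after byte 0 (F6): sum1=246, sum2=246
  after byte 1 (89): sum1=128, sum2=119
  after byte 2 (41): sum1=193, sum2=57
  after byte 3 (A8): sum1=106, sum2=163
  after byte 4 (68): sum1=210, sum2=118
Checksum = sum2·256 + sum1 = 118·256 + 210 = 30418 = 0x76D2.

76D2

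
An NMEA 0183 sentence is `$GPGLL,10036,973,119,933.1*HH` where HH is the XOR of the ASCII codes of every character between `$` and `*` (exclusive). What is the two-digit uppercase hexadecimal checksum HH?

XOR the ASCII codes of the payload characters:
  'G' = 0x47 → acc = 0x47
  'P' = 0x50 → acc = 0x17
  'G' = 0x47 → acc = 0x50
  'L' = 0x4C → acc = 0x1C
  'L' = 0x4C → acc = 0x50
  ',' = 0x2C → acc = 0x7C
  '1' = 0x31 → acc = 0x4D
  '0' = 0x30 → acc = 0x7D
  '0' = 0x30 → acc = 0x4D
  '3' = 0x33 → acc = 0x7E
  '6' = 0x36 → acc = 0x48
  ',' = 0x2C → acc = 0x64
  '9' = 0x39 → acc = 0x5D
  '7' = 0x37 → acc = 0x6A
  '3' = 0x33 → acc = 0x59
  ',' = 0x2C → acc = 0x75
  '1' = 0x31 → acc = 0x44
  '1' = 0x31 → acc = 0x75
  '9' = 0x39 → acc = 0x4C
  ',' = 0x2C → acc = 0x60
  '9' = 0x39 → acc = 0x59
  '3' = 0x33 → acc = 0x6A
  '3' = 0x33 → acc = 0x59
  '.' = 0x2E → acc = 0x77
  '1' = 0x31 → acc = 0x46
Checksum = 0x46.

46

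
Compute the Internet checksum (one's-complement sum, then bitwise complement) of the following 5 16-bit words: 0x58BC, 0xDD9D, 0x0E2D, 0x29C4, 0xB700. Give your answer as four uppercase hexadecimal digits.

One's-complement addition (fold any carry out of bit 15 back into bit 0):
  0x58BC + 0xDD9D = 0x13659 → wrap carry → 0x365A
  0x365A + 0x0E2D = 0x04487
  0x4487 + 0x29C4 = 0x06E4B
  0x6E4B + 0xB700 = 0x1254B → wrap carry → 0x254C
One's-complement sum = 0x254C.
Checksum = ~0x254C & 0xFFFF = 0xDAB3.

DAB3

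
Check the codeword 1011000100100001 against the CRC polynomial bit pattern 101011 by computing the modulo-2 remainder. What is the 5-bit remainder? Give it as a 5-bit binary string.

Modulo-2 division of 1011000100100001 by 101011:
  pos 0: 101100 XOR 101011 = 000111
  pos 3: 111010 XOR 101011 = 010001
  pos 4: 100010 XOR 101011 = 001001
  pos 6: 100110 XOR 101011 = 001101
  pos 8: 110100 XOR 101011 = 011111
  pos 9: 111110 XOR 101011 = 010101
  pos 10: 101011 XOR 101011 = 000000
Remainder = 00000 (zero — the frame passes the CRC check).

00000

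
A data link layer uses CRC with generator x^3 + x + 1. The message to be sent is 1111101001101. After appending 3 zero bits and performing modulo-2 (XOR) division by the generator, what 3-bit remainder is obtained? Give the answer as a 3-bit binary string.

010

Append 3 zeros: 1111101001101000. Divide by 1011 (XOR where the leading bit is 1):
  pos 0: 1111 XOR 1011 = 0100
  pos 1: 1001 XOR 1011 = 0010
  pos 3: 1001 XOR 1011 = 0010
  pos 5: 1000 XOR 1011 = 0011
  pos 7: 1111 XOR 1011 = 0100
  pos 8: 1000 XOR 1011 = 0011
  pos 10: 1110 XOR 1011 = 0101
  pos 11: 1010 XOR 1011 = 0001
Remainder (last 3 bits) = 010. This is the CRC / FCS.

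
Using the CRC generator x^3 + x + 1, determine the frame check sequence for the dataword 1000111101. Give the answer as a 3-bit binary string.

101

Append 3 zeros: 1000111101000. Divide by 1011 (XOR where the leading bit is 1):
  pos 0: 1000 XOR 1011 = 0011
  pos 2: 1111 XOR 1011 = 0100
  pos 3: 1001 XOR 1011 = 0010
  pos 5: 1010 XOR 1011 = 0001
  pos 8: 1100 XOR 1011 = 0111
  pos 9: 1110 XOR 1011 = 0101
Remainder (last 3 bits) = 101. This is the CRC / FCS.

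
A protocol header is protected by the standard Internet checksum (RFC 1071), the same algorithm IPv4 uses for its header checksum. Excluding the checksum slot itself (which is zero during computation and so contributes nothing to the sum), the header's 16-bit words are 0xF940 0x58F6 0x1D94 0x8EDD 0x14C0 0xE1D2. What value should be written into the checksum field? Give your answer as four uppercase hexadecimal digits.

One's-complement addition (fold any carry out of bit 15 back into bit 0):
  0xF940 + 0x58F6 = 0x15236 → wrap carry → 0x5237
  0x5237 + 0x1D94 = 0x06FCB
  0x6FCB + 0x8EDD = 0x0FEA8
  0xFEA8 + 0x14C0 = 0x11368 → wrap carry → 0x1369
  0x1369 + 0xE1D2 = 0x0F53B
One's-complement sum = 0xF53B.
Checksum = ~0xF53B & 0xFFFF = 0x0AC4.

0AC4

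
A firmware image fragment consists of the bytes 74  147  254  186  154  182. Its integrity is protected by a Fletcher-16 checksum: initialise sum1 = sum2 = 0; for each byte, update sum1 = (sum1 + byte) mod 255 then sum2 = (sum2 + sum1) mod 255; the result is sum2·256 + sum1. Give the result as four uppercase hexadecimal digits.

Running sums (mod 255):
  after byte 0 (74): sum1=74, sum2=74
  after byte 1 (147): sum1=221, sum2=40
  after byte 2 (254): sum1=220, sum2=5
  after byte 3 (186): sum1=151, sum2=156
  after byte 4 (154): sum1=50, sum2=206
  after byte 5 (182): sum1=232, sum2=183
Checksum = sum2·256 + sum1 = 183·256 + 232 = 47080 = 0xB7E8.

B7E8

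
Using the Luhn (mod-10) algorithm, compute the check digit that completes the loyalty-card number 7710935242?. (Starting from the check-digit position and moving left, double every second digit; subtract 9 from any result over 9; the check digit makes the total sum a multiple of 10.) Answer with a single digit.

Partial digits right→left: 2 4 2 5 3 9 0 1 7 7
Double every second digit counting from the check-digit position (so the 1st, 3rd, 5th, ... of the partial from the right).
  doubled (with −9 where >9): 4 4 6 0 5 → sum 19
  kept as-is: 4 5 9 1 7 → sum 26
Total = 19 + 26 = 45.
Check digit = (10 − (45 mod 10)) mod 10 = 5.

5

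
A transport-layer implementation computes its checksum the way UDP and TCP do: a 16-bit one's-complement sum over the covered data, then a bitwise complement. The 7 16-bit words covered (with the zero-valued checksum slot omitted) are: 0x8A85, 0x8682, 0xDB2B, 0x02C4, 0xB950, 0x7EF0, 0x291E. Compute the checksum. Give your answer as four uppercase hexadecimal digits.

AFA8

One's-complement addition (fold any carry out of bit 15 back into bit 0):
  0x8A85 + 0x8682 = 0x11107 → wrap carry → 0x1108
  0x1108 + 0xDB2B = 0x0EC33
  0xEC33 + 0x02C4 = 0x0EEF7
  0xEEF7 + 0xB950 = 0x1A847 → wrap carry → 0xA848
  0xA848 + 0x7EF0 = 0x12738 → wrap carry → 0x2739
  0x2739 + 0x291E = 0x05057
One's-complement sum = 0x5057.
Checksum = ~0x5057 & 0xFFFF = 0xAFA8.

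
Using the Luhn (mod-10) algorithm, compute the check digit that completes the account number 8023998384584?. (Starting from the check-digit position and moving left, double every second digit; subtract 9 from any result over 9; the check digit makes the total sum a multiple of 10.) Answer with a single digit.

Partial digits right→left: 4 8 5 4 8 3 8 9 9 3 2 0 8
Double every second digit counting from the check-digit position (so the 1st, 3rd, 5th, ... of the partial from the right).
  doubled (with −9 where >9): 8 1 7 7 9 4 7 → sum 43
  kept as-is: 8 4 3 9 3 0 → sum 27
Total = 43 + 27 = 70.
Check digit = (10 − (70 mod 10)) mod 10 = 0.

0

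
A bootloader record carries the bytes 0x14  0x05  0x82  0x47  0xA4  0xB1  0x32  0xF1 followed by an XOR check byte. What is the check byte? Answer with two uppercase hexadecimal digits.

XOR the bytes together:
  start with 0x14
  0x14 ⊕ 0x05 = 0x11
  0x11 ⊕ 0x82 = 0x93
  0x93 ⊕ 0x47 = 0xD4
  0xD4 ⊕ 0xA4 = 0x70
  0x70 ⊕ 0xB1 = 0xC1
  0xC1 ⊕ 0x32 = 0xF3
  0xF3 ⊕ 0xF1 = 0x02

02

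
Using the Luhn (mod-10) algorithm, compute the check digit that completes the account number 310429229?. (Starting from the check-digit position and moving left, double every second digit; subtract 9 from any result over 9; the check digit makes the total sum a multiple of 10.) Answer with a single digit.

Partial digits right→left: 9 2 2 9 2 4 0 1 3
Double every second digit counting from the check-digit position (so the 1st, 3rd, 5th, ... of the partial from the right).
  doubled (with −9 where >9): 9 4 4 0 6 → sum 23
  kept as-is: 2 9 4 1 → sum 16
Total = 23 + 16 = 39.
Check digit = (10 − (39 mod 10)) mod 10 = 1.

1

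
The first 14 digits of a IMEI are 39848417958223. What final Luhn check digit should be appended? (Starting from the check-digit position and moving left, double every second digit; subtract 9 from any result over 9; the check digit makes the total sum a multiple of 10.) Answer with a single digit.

0

Partial digits right→left: 3 2 2 8 5 9 7 1 4 8 4 8 9 3
Double every second digit counting from the check-digit position (so the 1st, 3rd, 5th, ... of the partial from the right).
  doubled (with −9 where >9): 6 4 1 5 8 8 9 → sum 41
  kept as-is: 2 8 9 1 8 8 3 → sum 39
Total = 41 + 39 = 80.
Check digit = (10 − (80 mod 10)) mod 10 = 0.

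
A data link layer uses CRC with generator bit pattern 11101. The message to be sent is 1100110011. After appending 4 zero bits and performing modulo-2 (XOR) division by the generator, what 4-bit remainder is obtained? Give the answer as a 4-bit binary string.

Append 4 zeros: 11001100110000. Divide by 11101 (XOR where the leading bit is 1):
  pos 0: 11001 XOR 11101 = 00100
  pos 2: 10010 XOR 11101 = 01111
  pos 3: 11110 XOR 11101 = 00011
  pos 6: 11110 XOR 11101 = 00011
  pos 9: 11000 XOR 11101 = 00101
Remainder (last 4 bits) = 0101. This is the CRC / FCS.

0101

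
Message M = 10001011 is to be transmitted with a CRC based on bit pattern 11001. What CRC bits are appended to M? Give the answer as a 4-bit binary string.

1000

Append 4 zeros: 100010110000. Divide by 11001 (XOR where the leading bit is 1):
  pos 0: 10001 XOR 11001 = 01000
  pos 1: 10000 XOR 11001 = 01001
  pos 2: 10011 XOR 11001 = 01010
  pos 3: 10101 XOR 11001 = 01100
  pos 4: 11000 XOR 11001 = 00001
Remainder (last 4 bits) = 1000. This is the CRC / FCS.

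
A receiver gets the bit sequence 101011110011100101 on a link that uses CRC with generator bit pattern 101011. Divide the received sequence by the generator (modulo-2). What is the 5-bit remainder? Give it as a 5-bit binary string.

Modulo-2 division of 101011110011100101 by 101011:
  pos 0: 101011 XOR 101011 = 000000
  pos 6: 110011 XOR 101011 = 011000
  pos 7: 110001 XOR 101011 = 011010
  pos 8: 110100 XOR 101011 = 011111
  pos 9: 111110 XOR 101011 = 010101
  pos 10: 101011 XOR 101011 = 000000
Remainder = 00001 (nonzero — an error is detected).

00001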